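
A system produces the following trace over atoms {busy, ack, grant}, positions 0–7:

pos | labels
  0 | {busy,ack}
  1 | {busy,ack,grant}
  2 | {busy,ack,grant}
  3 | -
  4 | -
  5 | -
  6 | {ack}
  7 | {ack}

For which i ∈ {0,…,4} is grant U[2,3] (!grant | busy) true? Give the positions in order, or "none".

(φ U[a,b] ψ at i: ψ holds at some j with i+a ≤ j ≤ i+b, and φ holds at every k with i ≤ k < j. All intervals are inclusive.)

Evaluate at each i in [0,4]:
  i=0: ✗ (lhs fails at k=0 before rhs at j=2)
  i=1: ✓ (rhs at j=3; lhs holds on [1,2])
  i=2: ✗ (lhs fails at k=3 before rhs at j=4)
  i=3: ✗ (lhs fails at k=3 before rhs at j=5)
  i=4: ✗ (lhs fails at k=4 before rhs at j=6)

1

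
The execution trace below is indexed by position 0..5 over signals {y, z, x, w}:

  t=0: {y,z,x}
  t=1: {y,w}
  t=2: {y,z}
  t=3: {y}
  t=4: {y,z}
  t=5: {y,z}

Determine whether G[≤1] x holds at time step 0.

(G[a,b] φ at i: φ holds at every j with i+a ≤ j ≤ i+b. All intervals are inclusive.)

Check x at every j in [0,1]:
  j=0: true
  j=1: false
Fails at j=1 → formula fails.

False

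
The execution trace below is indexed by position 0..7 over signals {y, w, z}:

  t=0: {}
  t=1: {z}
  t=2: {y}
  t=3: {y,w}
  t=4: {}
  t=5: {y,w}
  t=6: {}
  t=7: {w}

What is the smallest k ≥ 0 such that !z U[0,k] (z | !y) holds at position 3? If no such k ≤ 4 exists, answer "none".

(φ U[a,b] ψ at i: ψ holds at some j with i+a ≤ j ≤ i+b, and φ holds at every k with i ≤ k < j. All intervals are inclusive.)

1

Need earliest j ≥ 3 with (z | !y), and !z at every k in [3,j-1].
  j=3: rhs fails.
  j=4: rhs holds; lhs holds on [3,3]. k = 1.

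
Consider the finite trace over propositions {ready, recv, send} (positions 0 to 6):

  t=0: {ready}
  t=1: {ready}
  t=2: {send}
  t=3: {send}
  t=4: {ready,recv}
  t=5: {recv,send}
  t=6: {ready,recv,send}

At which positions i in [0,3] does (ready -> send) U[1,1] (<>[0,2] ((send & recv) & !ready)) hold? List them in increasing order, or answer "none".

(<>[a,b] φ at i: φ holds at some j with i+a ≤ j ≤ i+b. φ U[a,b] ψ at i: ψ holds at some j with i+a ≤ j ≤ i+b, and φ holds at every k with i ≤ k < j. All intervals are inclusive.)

Evaluate at each i in [0,3]:
  i=0: ✗ (no rhs in [1,1])
  i=1: ✗ (no rhs in [2,2])
  i=2: ✓ (rhs at j=3; lhs holds on [2,2])
  i=3: ✓ (rhs at j=4; lhs holds on [3,3])

2, 3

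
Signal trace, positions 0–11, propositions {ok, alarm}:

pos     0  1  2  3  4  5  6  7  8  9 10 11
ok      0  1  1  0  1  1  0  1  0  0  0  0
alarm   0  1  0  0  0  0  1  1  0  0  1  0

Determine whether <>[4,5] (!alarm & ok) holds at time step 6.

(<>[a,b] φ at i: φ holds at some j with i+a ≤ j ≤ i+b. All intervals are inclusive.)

Check (!alarm & ok) at each j in [10,11]:
  j=10: false
  j=11: false
No position in the window satisfies it → formula fails.

False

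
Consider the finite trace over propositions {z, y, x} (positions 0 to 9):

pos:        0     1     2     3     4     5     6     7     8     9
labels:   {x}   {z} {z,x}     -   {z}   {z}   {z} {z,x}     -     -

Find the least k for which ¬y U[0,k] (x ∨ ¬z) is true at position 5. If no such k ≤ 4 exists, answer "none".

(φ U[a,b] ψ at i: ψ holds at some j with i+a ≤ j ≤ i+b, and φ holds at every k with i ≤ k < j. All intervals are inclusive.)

2

Need earliest j ≥ 5 with (x ∨ ¬z), and ¬y at every k in [5,j-1].
  j=5: rhs fails.
  j=6: rhs fails.
  j=7: rhs holds; lhs holds on [5,6]. k = 2.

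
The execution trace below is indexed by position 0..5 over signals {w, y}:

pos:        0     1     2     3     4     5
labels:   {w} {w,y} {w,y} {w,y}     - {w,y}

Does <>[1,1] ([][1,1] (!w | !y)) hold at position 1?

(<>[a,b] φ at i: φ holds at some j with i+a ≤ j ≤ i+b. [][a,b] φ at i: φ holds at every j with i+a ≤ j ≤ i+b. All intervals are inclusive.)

Does not hold

Check [][1,1] (!w | !y) at each j in [2,2]:
  j=2: fails at 3
No position in the window satisfies it → formula fails.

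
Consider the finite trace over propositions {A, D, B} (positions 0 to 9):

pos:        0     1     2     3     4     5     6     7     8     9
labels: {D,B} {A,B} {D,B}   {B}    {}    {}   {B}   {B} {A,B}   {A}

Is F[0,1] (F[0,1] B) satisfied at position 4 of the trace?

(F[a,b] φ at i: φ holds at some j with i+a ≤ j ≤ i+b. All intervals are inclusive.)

Check F[0,1] B at each j in [4,5]:
  j=4: fails (none in [4,5])
  j=5: holds (witness at 6)
Found at j=5 → formula holds.

Holds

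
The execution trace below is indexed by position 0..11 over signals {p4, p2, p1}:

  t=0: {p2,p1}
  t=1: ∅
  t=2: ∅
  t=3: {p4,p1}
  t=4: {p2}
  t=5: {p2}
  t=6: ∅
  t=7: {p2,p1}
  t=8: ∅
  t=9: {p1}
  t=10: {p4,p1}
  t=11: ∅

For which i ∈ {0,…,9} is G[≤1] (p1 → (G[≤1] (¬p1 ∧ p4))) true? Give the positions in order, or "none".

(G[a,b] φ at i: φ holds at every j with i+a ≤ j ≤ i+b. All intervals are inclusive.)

Evaluate at each i in [0,9]:
  i=0: ✗ (fails at j=0)
  i=1: ✓ (all of [1,2])
  i=2: ✗ (fails at j=3)
  i=3: ✗ (fails at j=3)
  i=4: ✓ (all of [4,5])
  i=5: ✓ (all of [5,6])
  i=6: ✗ (fails at j=7)
  i=7: ✗ (fails at j=7)
  i=8: ✗ (fails at j=9)
  i=9: ✗ (fails at j=9)

1, 4, 5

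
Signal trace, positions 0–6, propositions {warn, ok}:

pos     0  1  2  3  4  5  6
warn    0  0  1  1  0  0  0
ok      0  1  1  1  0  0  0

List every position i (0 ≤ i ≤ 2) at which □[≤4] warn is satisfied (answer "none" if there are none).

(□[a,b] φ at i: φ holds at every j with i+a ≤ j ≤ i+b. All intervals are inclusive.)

none

Evaluate at each i in [0,2]:
  i=0: ✗ (fails at j=0)
  i=1: ✗ (fails at j=1)
  i=2: ✗ (fails at j=4)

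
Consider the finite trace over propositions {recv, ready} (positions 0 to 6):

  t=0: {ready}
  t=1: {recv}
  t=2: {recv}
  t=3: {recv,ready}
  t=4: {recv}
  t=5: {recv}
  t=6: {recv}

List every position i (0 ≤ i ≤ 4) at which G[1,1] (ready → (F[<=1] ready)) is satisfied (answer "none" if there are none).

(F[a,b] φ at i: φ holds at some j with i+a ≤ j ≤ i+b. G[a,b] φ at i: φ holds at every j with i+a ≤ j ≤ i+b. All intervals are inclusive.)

Evaluate at each i in [0,4]:
  i=0: ✓ (all of [1,1])
  i=1: ✓ (all of [2,2])
  i=2: ✓ (all of [3,3])
  i=3: ✓ (all of [4,4])
  i=4: ✓ (all of [5,5])

0, 1, 2, 3, 4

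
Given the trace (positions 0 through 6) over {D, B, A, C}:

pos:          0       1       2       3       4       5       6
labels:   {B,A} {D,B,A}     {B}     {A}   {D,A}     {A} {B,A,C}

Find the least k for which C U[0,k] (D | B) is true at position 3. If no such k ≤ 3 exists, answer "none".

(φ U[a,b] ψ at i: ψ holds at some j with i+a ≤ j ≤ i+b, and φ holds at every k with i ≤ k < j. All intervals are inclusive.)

none

Need earliest j ≥ 3 with (D | B), and C at every k in [3,j-1].
  j=3: rhs fails.
  j=4: rhs holds but lhs fails at k=3.
  j=5: rhs fails.
  j=6: rhs holds but lhs fails at k=3.
No witness within the range → none.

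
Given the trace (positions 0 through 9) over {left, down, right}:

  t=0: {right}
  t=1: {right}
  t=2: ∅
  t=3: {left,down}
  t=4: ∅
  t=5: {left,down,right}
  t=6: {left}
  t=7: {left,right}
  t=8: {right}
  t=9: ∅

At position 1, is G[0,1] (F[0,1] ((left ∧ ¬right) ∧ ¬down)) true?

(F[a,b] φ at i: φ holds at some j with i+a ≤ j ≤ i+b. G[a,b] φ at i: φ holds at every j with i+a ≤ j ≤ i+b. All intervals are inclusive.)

False

Check F[0,1] ((left ∧ ¬right) ∧ ¬down) at every j in [1,2]:
  j=1: fails (none in [1,2])
  j=2: fails (none in [2,3])
Fails at j=1 → formula fails.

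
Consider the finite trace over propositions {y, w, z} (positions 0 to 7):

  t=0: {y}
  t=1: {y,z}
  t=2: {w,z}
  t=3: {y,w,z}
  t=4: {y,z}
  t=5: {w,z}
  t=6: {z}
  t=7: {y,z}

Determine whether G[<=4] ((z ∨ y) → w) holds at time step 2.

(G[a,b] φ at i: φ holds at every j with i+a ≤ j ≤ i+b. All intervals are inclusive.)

No

Check ((z ∨ y) → w) at every j in [2,6]:
  j=2: antecedent true; consequent true → ✓
  j=3: antecedent true; consequent true → ✓
  j=4: antecedent true; consequent false → ✗
  j=5: antecedent true; consequent true → ✓
  j=6: antecedent true; consequent false → ✗
Fails at j=4 → formula fails.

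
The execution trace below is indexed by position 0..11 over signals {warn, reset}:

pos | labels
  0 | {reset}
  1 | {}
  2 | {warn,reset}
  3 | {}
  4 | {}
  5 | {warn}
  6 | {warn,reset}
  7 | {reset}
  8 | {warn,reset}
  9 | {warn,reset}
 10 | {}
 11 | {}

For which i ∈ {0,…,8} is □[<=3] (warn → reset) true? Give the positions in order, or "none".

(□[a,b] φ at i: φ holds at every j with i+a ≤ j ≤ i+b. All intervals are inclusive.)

Evaluate at each i in [0,8]:
  i=0: ✓ (all of [0,3])
  i=1: ✓ (all of [1,4])
  i=2: ✗ (fails at j=5)
  i=3: ✗ (fails at j=5)
  i=4: ✗ (fails at j=5)
  i=5: ✗ (fails at j=5)
  i=6: ✓ (all of [6,9])
  i=7: ✓ (all of [7,10])
  i=8: ✓ (all of [8,11])

0, 1, 6, 7, 8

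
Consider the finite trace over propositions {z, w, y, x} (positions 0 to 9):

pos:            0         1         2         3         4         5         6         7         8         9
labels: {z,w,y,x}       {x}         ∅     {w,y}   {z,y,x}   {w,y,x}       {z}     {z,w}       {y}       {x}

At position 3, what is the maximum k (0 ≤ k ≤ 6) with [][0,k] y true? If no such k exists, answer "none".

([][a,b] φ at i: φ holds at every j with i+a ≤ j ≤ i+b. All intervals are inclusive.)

y must hold from j=3 onward; find where it first fails.
  j=3: holds
  j=4: holds
  j=5: holds
  j=6: fails
Holds on [3,5], so largest k = 2.

2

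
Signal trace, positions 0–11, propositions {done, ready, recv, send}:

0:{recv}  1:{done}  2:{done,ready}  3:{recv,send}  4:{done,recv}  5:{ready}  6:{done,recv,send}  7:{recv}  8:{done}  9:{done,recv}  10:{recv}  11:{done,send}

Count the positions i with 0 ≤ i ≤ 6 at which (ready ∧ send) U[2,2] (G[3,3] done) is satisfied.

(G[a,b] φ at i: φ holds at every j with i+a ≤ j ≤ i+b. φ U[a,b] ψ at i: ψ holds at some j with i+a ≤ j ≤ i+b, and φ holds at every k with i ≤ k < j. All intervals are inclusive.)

Evaluate at each i in [0,6]:
  i=0: ✗ (no rhs in [2,2])
  i=1: ✗ (lhs fails at k=1 before rhs at j=3)
  i=2: ✗ (no rhs in [4,4])
  i=3: ✗ (lhs fails at k=3 before rhs at j=5)
  i=4: ✗ (lhs fails at k=4 before rhs at j=6)
  i=5: ✗ (no rhs in [7,7])
  i=6: ✗ (lhs fails at k=6 before rhs at j=8)
Positions where it holds: {} → 0.

0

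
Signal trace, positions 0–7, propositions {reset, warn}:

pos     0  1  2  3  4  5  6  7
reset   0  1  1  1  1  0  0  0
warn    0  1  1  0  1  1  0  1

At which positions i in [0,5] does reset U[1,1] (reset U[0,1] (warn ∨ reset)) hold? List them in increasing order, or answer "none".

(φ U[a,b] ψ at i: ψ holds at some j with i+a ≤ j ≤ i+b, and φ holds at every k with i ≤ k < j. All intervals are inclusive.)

1, 2, 3, 4

Evaluate at each i in [0,5]:
  i=0: ✗ (lhs fails at k=0 before rhs at j=1)
  i=1: ✓ (rhs at j=2; lhs holds on [1,1])
  i=2: ✓ (rhs at j=3; lhs holds on [2,2])
  i=3: ✓ (rhs at j=4; lhs holds on [3,3])
  i=4: ✓ (rhs at j=5; lhs holds on [4,4])
  i=5: ✗ (no rhs in [6,6])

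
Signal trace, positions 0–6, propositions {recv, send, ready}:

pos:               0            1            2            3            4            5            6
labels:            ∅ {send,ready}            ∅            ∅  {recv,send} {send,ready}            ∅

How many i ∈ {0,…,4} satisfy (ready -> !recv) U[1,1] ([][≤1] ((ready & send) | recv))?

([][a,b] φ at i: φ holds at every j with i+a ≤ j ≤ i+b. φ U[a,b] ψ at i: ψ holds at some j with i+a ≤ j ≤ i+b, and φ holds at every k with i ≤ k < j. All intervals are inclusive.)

Evaluate at each i in [0,4]:
  i=0: ✗ (no rhs in [1,1])
  i=1: ✗ (no rhs in [2,2])
  i=2: ✗ (no rhs in [3,3])
  i=3: ✓ (rhs at j=4; lhs holds on [3,3])
  i=4: ✗ (no rhs in [5,5])
Positions where it holds: {3} → 1.

1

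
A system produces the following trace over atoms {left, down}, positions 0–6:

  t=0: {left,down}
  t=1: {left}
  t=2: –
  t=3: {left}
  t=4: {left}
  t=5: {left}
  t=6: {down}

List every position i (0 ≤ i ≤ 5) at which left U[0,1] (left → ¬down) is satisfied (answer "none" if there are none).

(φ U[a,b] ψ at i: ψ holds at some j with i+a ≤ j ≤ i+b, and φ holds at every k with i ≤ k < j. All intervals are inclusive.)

0, 1, 2, 3, 4, 5

Evaluate at each i in [0,5]:
  i=0: ✓ (rhs at j=1; lhs holds on [0,0])
  i=1: ✓ (rhs at j=1)
  i=2: ✓ (rhs at j=2)
  i=3: ✓ (rhs at j=3)
  i=4: ✓ (rhs at j=4)
  i=5: ✓ (rhs at j=5)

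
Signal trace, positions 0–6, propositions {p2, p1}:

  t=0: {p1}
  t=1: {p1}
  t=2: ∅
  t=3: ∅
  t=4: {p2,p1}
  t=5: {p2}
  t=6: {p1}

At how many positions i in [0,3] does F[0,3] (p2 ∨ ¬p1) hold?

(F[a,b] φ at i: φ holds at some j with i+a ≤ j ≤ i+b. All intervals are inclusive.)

4

Evaluate at each i in [0,3]:
  i=0: ✓ (witness j=2)
  i=1: ✓ (witness j=2)
  i=2: ✓ (witness j=2)
  i=3: ✓ (witness j=3)
Positions where it holds: {0, 1, 2, 3} → 4.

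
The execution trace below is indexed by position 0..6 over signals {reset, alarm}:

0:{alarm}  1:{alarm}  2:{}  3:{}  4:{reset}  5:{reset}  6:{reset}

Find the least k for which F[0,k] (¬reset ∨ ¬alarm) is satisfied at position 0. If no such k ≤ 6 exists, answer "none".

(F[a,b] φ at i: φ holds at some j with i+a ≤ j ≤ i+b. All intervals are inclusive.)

Scan j = 0,1,… for (¬reset ∨ ¬alarm):
  j=0: holds
First hit at j=0, so smallest k = 0-0 = 0.

0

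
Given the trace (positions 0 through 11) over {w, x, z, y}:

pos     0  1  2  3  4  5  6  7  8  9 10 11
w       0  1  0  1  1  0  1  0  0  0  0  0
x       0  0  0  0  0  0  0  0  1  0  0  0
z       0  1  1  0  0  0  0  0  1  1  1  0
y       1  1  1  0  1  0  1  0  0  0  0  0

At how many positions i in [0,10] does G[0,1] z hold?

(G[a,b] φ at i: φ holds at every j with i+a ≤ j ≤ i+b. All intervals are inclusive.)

3

Evaluate at each i in [0,10]:
  i=0: ✗ (fails at j=0)
  i=1: ✓ (all of [1,2])
  i=2: ✗ (fails at j=3)
  i=3: ✗ (fails at j=3)
  i=4: ✗ (fails at j=4)
  i=5: ✗ (fails at j=5)
  i=6: ✗ (fails at j=6)
  i=7: ✗ (fails at j=7)
  i=8: ✓ (all of [8,9])
  i=9: ✓ (all of [9,10])
  i=10: ✗ (fails at j=11)
Positions where it holds: {1, 8, 9} → 3.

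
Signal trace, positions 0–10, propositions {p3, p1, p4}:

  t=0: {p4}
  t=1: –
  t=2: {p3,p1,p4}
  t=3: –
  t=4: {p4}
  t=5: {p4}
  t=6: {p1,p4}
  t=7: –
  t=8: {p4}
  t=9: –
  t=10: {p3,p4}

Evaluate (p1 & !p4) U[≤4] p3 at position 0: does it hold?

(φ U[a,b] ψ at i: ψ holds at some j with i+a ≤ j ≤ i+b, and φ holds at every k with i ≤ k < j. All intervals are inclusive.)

Need some j in [0,4] with p3, and (p1 & !p4) at every k in [0,j-1].
  j=0: p3 false.
  j=1: p3 false.
  j=2: p3 holds, but (p1 & !p4) fails at k=0 → not this j.
  j=3: p3 false.
  j=4: p3 false.
No j in the window works → until fails.

Does not hold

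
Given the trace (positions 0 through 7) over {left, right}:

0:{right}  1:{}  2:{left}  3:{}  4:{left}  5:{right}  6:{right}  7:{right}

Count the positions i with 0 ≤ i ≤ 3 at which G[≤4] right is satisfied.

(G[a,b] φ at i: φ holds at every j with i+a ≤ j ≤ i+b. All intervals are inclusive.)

Evaluate at each i in [0,3]:
  i=0: ✗ (fails at j=1)
  i=1: ✗ (fails at j=1)
  i=2: ✗ (fails at j=2)
  i=3: ✗ (fails at j=3)
Positions where it holds: {} → 0.

0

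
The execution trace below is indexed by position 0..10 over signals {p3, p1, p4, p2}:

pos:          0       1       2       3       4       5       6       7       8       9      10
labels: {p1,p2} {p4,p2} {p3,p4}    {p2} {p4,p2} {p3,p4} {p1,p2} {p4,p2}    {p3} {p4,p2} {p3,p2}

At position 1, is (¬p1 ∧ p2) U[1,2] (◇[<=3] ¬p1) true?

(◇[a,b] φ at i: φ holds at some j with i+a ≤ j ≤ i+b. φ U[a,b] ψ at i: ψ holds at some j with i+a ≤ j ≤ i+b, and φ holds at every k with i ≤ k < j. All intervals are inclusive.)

Need some j in [2,3] with ◇[<=3] ¬p1, and (¬p1 ∧ p2) at every k in [1,j-1].
  j=2: ◇[<=3] ¬p1 holds; (¬p1 ∧ p2) holds at every k in [1,1] → satisfied.

Holds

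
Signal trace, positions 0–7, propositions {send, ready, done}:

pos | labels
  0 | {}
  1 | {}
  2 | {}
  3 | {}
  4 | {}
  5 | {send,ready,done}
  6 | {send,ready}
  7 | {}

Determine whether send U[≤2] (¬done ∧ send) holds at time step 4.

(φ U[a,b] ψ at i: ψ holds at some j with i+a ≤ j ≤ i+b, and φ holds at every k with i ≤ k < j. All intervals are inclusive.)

Need some j in [4,6] with (¬done ∧ send), and send at every k in [4,j-1].
  j=4: (¬done ∧ send) false.
  j=5: (¬done ∧ send) false.
  j=6: (¬done ∧ send) holds, but send fails at k=4 → not this j.
No j in the window works → until fails.

No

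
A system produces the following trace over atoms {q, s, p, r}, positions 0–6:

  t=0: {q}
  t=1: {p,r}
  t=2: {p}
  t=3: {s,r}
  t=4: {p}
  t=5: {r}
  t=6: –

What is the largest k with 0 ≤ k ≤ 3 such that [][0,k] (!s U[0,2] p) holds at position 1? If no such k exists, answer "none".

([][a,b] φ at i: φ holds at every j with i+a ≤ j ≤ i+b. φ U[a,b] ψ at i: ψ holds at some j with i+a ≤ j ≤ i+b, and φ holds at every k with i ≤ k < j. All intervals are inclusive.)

1

(!s U[0,2] p) must hold from j=1 onward; find where it first fails.
  j=1: holds
  j=2: holds
  j=3: fails
Holds on [1,2], so largest k = 1.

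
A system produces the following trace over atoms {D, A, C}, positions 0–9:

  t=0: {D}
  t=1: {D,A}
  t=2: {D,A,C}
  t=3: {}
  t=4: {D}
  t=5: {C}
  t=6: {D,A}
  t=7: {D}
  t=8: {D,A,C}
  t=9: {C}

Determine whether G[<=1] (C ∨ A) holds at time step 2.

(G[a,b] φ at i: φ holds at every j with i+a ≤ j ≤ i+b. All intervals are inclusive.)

False

Check (C ∨ A) at every j in [2,3]:
  j=2: true
  j=3: false
Fails at j=3 → formula fails.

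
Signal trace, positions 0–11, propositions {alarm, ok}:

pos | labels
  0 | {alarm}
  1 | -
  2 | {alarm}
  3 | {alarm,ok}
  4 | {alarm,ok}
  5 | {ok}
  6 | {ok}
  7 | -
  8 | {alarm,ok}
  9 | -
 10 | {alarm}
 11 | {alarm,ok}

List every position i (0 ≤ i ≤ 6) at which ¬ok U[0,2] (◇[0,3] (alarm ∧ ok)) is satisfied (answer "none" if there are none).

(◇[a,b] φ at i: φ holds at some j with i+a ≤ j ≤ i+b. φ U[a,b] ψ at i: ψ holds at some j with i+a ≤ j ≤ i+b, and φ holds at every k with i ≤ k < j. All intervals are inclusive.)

Evaluate at each i in [0,6]:
  i=0: ✓ (rhs at j=0)
  i=1: ✓ (rhs at j=1)
  i=2: ✓ (rhs at j=2)
  i=3: ✓ (rhs at j=3)
  i=4: ✓ (rhs at j=4)
  i=5: ✓ (rhs at j=5)
  i=6: ✓ (rhs at j=6)

0, 1, 2, 3, 4, 5, 6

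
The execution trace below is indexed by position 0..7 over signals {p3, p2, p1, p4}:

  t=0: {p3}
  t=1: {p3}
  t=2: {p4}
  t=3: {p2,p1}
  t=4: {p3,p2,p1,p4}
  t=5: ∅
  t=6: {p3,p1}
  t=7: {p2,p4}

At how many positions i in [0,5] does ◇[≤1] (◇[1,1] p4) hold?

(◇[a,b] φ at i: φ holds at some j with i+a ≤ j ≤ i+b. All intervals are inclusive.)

5

Evaluate at each i in [0,5]:
  i=0: ✓ (witness j=1)
  i=1: ✓ (witness j=1)
  i=2: ✓ (witness j=3)
  i=3: ✓ (witness j=3)
  i=4: ✗ (none in [4,5])
  i=5: ✓ (witness j=6)
Positions where it holds: {0, 1, 2, 3, 5} → 5.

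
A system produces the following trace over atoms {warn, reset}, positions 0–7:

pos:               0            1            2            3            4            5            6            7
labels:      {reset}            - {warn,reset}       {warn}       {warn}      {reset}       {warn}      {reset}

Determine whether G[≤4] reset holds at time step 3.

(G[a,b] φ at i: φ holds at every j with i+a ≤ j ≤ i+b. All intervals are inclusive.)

Check reset at every j in [3,7]:
  j=3: false
  j=4: false
  j=5: true
  j=6: false
  j=7: true
Fails at j=3 → formula fails.

Does not hold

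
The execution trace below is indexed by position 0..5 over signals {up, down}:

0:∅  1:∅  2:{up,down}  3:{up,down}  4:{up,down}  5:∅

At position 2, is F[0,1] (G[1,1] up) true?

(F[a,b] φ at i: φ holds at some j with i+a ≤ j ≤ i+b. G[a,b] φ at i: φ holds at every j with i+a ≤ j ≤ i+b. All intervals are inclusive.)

Check G[1,1] up at each j in [2,3]:
  j=2: holds on [3,3]
  j=3: holds on [4,4]
Found at j=2 → formula holds.

Yes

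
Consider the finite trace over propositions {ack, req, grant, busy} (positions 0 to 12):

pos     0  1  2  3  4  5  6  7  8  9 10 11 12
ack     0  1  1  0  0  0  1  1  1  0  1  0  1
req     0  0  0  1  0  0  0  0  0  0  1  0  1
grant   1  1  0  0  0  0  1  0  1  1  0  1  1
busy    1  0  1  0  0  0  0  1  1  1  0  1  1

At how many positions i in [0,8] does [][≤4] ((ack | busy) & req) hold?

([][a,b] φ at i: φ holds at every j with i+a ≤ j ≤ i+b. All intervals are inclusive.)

Evaluate at each i in [0,8]:
  i=0: ✗ (fails at j=0)
  i=1: ✗ (fails at j=1)
  i=2: ✗ (fails at j=2)
  i=3: ✗ (fails at j=3)
  i=4: ✗ (fails at j=4)
  i=5: ✗ (fails at j=5)
  i=6: ✗ (fails at j=6)
  i=7: ✗ (fails at j=7)
  i=8: ✗ (fails at j=8)
Positions where it holds: {} → 0.

0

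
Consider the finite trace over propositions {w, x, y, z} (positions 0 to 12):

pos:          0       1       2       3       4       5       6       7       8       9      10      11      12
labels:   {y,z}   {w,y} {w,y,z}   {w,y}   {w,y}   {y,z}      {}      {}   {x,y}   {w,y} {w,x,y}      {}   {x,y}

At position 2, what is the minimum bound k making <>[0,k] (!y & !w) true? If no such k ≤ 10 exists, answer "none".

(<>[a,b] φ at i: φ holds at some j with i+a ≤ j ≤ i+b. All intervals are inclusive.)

4

Scan j = 2,3,… for (!y & !w):
  j=2: fails
  j=3: fails
  j=4: fails
  j=5: fails
  j=6: holds
First hit at j=6, so smallest k = 6-2 = 4.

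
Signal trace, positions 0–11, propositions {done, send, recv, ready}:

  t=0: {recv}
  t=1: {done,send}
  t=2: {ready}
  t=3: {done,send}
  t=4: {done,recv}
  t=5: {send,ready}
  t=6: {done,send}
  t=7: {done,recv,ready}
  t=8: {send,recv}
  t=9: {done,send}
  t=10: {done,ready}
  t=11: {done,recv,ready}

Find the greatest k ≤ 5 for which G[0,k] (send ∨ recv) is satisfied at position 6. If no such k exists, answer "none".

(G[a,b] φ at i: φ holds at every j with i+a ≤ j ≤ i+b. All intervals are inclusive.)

3

(send ∨ recv) must hold from j=6 onward; find where it first fails.
  j=6: holds
  j=7: holds
  j=8: holds
  j=9: holds
  j=10: fails
Holds on [6,9], so largest k = 3.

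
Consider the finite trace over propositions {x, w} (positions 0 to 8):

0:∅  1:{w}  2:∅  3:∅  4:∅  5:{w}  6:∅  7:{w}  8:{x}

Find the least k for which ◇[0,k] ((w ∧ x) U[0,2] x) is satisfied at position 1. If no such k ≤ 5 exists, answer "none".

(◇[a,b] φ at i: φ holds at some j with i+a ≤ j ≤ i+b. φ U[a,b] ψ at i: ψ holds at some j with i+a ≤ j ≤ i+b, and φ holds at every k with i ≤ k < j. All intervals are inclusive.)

none

Scan j = 1,2,… for ((w ∧ x) U[0,2] x):
  j=1: fails
  j=2: fails
  j=3: fails
  j=4: fails
  j=5: fails
  j=6: fails
No j in [1,6] satisfies it → none.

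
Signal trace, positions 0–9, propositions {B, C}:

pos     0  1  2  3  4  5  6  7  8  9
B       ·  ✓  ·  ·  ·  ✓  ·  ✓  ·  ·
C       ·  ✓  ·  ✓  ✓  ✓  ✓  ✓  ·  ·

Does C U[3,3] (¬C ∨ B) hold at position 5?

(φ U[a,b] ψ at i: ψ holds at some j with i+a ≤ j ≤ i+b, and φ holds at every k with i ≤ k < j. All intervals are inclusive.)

Need some j in [8,8] with (¬C ∨ B), and C at every k in [5,j-1].
  j=8: (¬C ∨ B) holds; C holds at every k in [5,7] → satisfied.

Yes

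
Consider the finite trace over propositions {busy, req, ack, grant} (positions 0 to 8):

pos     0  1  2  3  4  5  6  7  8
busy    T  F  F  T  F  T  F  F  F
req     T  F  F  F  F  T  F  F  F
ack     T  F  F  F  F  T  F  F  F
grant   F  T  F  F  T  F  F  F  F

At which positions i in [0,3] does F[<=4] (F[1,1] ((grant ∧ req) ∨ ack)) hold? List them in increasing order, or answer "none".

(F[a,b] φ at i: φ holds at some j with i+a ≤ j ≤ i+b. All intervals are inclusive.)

Evaluate at each i in [0,3]:
  i=0: ✓ (witness j=4)
  i=1: ✓ (witness j=4)
  i=2: ✓ (witness j=4)
  i=3: ✓ (witness j=4)

0, 1, 2, 3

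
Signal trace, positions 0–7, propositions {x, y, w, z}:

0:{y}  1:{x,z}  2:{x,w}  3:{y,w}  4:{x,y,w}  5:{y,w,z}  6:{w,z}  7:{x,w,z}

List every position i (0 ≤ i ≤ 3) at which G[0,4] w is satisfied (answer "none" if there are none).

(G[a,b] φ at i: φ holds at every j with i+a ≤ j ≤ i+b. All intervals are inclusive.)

Evaluate at each i in [0,3]:
  i=0: ✗ (fails at j=0)
  i=1: ✗ (fails at j=1)
  i=2: ✓ (all of [2,6])
  i=3: ✓ (all of [3,7])

2, 3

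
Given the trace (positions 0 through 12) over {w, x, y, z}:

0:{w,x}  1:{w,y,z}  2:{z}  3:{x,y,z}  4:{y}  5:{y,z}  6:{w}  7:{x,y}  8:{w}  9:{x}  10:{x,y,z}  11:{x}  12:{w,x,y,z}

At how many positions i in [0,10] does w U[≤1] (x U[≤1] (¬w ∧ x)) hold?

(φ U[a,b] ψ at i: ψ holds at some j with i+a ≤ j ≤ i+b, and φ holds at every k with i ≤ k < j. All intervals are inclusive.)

Evaluate at each i in [0,10]:
  i=0: ✗ (no rhs in [0,1])
  i=1: ✗ (no rhs in [1,2])
  i=2: ✗ (lhs fails at k=2 before rhs at j=3)
  i=3: ✓ (rhs at j=3)
  i=4: ✗ (no rhs in [4,5])
  i=5: ✗ (no rhs in [5,6])
  i=6: ✓ (rhs at j=7; lhs holds on [6,6])
  i=7: ✓ (rhs at j=7)
  i=8: ✓ (rhs at j=9; lhs holds on [8,8])
  i=9: ✓ (rhs at j=9)
  i=10: ✓ (rhs at j=10)
Positions where it holds: {3, 6, 7, 8, 9, 10} → 6.

6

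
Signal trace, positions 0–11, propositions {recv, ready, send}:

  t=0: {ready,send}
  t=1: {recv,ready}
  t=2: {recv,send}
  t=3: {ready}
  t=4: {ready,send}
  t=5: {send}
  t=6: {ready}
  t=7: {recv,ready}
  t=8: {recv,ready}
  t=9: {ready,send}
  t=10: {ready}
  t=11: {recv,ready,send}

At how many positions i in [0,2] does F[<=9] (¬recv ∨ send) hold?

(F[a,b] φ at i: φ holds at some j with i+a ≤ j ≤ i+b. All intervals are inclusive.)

3

Evaluate at each i in [0,2]:
  i=0: ✓ (witness j=0)
  i=1: ✓ (witness j=2)
  i=2: ✓ (witness j=2)
Positions where it holds: {0, 1, 2} → 3.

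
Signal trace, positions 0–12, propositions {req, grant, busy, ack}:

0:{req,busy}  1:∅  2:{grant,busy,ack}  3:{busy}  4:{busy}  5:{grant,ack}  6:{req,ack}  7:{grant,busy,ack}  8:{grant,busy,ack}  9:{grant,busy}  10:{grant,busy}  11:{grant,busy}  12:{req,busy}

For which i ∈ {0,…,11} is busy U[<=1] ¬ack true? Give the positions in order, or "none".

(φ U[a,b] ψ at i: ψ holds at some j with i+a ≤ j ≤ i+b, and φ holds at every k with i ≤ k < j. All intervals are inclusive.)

0, 1, 2, 3, 4, 8, 9, 10, 11

Evaluate at each i in [0,11]:
  i=0: ✓ (rhs at j=0)
  i=1: ✓ (rhs at j=1)
  i=2: ✓ (rhs at j=3; lhs holds on [2,2])
  i=3: ✓ (rhs at j=3)
  i=4: ✓ (rhs at j=4)
  i=5: ✗ (no rhs in [5,6])
  i=6: ✗ (no rhs in [6,7])
  i=7: ✗ (no rhs in [7,8])
  i=8: ✓ (rhs at j=9; lhs holds on [8,8])
  i=9: ✓ (rhs at j=9)
  i=10: ✓ (rhs at j=10)
  i=11: ✓ (rhs at j=11)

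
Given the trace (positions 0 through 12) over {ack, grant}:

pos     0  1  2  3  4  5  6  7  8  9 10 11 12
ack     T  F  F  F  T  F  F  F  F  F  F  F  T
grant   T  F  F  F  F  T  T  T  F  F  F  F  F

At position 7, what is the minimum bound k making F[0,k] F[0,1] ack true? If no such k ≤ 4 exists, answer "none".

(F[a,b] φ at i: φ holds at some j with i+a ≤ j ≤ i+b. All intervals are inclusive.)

Scan j = 7,8,… for F[0,1] ack:
  j=7: fails
  j=8: fails
  j=9: fails
  j=10: fails
  j=11: holds
First hit at j=11, so smallest k = 11-7 = 4.

4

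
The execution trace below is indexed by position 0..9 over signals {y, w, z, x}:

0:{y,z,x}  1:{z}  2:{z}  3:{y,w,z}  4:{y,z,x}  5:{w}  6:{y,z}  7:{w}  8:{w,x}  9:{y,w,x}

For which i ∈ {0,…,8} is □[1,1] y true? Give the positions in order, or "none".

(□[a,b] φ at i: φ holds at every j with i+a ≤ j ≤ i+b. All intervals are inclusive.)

Evaluate at each i in [0,8]:
  i=0: ✗ (fails at j=1)
  i=1: ✗ (fails at j=2)
  i=2: ✓ (all of [3,3])
  i=3: ✓ (all of [4,4])
  i=4: ✗ (fails at j=5)
  i=5: ✓ (all of [6,6])
  i=6: ✗ (fails at j=7)
  i=7: ✗ (fails at j=8)
  i=8: ✓ (all of [9,9])

2, 3, 5, 8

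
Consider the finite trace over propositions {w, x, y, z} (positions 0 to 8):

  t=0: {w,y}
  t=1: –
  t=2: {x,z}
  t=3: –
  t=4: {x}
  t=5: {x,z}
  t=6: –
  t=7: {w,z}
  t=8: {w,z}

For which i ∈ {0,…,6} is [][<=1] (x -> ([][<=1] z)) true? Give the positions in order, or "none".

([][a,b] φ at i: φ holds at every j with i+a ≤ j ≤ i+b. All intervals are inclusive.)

0, 6

Evaluate at each i in [0,6]:
  i=0: ✓ (all of [0,1])
  i=1: ✗ (fails at j=2)
  i=2: ✗ (fails at j=2)
  i=3: ✗ (fails at j=4)
  i=4: ✗ (fails at j=4)
  i=5: ✗ (fails at j=5)
  i=6: ✓ (all of [6,7])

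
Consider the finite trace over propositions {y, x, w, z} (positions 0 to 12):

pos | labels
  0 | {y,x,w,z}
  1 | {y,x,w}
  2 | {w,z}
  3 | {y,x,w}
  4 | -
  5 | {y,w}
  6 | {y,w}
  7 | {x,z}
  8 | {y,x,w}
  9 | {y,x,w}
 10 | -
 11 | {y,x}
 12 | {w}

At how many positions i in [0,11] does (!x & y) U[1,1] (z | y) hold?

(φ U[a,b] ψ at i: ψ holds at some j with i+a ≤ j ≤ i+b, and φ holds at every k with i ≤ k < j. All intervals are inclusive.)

2

Evaluate at each i in [0,11]:
  i=0: ✗ (lhs fails at k=0 before rhs at j=1)
  i=1: ✗ (lhs fails at k=1 before rhs at j=2)
  i=2: ✗ (lhs fails at k=2 before rhs at j=3)
  i=3: ✗ (no rhs in [4,4])
  i=4: ✗ (lhs fails at k=4 before rhs at j=5)
  i=5: ✓ (rhs at j=6; lhs holds on [5,5])
  i=6: ✓ (rhs at j=7; lhs holds on [6,6])
  i=7: ✗ (lhs fails at k=7 before rhs at j=8)
  i=8: ✗ (lhs fails at k=8 before rhs at j=9)
  i=9: ✗ (no rhs in [10,10])
  i=10: ✗ (lhs fails at k=10 before rhs at j=11)
  i=11: ✗ (no rhs in [12,12])
Positions where it holds: {5, 6} → 2.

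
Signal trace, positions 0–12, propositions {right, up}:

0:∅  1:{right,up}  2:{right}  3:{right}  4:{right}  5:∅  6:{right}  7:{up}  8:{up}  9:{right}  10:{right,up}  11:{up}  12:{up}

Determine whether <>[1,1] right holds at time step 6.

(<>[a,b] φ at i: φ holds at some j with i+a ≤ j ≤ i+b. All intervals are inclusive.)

Check right at each j in [7,7]:
  j=7: false
No position in the window satisfies it → formula fails.

No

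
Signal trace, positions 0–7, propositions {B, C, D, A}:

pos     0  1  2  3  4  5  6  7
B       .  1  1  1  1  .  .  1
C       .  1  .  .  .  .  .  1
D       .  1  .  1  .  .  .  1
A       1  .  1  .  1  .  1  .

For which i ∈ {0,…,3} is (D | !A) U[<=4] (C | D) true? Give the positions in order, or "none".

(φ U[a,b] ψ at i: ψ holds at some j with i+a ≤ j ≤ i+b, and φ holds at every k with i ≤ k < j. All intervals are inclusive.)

1, 3

Evaluate at each i in [0,3]:
  i=0: ✗ (lhs fails at k=0 before rhs at j=1)
  i=1: ✓ (rhs at j=1)
  i=2: ✗ (lhs fails at k=2 before rhs at j=3)
  i=3: ✓ (rhs at j=3)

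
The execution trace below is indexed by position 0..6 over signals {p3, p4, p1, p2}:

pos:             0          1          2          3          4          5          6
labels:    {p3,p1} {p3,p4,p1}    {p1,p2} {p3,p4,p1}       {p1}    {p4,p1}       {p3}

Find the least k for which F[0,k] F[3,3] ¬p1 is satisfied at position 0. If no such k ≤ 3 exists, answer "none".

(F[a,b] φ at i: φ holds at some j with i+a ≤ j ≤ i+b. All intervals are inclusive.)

Scan j = 0,1,… for F[3,3] ¬p1:
  j=0: fails
  j=1: fails
  j=2: fails
  j=3: holds
First hit at j=3, so smallest k = 3-0 = 3.

3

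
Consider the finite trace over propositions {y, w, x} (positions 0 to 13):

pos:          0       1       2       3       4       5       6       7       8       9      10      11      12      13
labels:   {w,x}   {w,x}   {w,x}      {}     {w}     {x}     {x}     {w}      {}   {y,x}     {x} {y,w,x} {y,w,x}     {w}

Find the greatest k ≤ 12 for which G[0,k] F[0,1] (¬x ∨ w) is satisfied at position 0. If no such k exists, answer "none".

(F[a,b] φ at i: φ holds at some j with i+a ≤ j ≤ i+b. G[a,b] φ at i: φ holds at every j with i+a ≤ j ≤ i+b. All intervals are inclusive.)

F[0,1] (¬x ∨ w) must hold from j=0 onward; find where it first fails.
  j=0: holds
  j=1: holds
  j=2: holds
  j=3: holds
  j=4: holds
  j=5: fails
Holds on [0,4], so largest k = 4.

4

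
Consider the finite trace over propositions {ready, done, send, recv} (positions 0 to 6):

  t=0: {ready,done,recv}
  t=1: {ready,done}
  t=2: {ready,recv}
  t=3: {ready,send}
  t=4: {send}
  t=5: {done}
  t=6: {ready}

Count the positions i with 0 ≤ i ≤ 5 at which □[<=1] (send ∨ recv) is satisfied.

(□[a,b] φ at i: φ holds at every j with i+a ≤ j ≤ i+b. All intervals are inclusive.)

Evaluate at each i in [0,5]:
  i=0: ✗ (fails at j=1)
  i=1: ✗ (fails at j=1)
  i=2: ✓ (all of [2,3])
  i=3: ✓ (all of [3,4])
  i=4: ✗ (fails at j=5)
  i=5: ✗ (fails at j=5)
Positions where it holds: {2, 3} → 2.

2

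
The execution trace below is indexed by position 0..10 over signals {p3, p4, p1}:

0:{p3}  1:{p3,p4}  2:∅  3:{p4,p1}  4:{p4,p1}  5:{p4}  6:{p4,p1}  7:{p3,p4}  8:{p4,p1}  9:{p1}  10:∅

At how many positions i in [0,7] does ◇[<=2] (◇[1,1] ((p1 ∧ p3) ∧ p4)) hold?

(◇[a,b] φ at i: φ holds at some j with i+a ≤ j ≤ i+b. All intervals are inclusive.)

0

Evaluate at each i in [0,7]:
  i=0: ✗ (none in [0,2])
  i=1: ✗ (none in [1,3])
  i=2: ✗ (none in [2,4])
  i=3: ✗ (none in [3,5])
  i=4: ✗ (none in [4,6])
  i=5: ✗ (none in [5,7])
  i=6: ✗ (none in [6,8])
  i=7: ✗ (none in [7,9])
Positions where it holds: {} → 0.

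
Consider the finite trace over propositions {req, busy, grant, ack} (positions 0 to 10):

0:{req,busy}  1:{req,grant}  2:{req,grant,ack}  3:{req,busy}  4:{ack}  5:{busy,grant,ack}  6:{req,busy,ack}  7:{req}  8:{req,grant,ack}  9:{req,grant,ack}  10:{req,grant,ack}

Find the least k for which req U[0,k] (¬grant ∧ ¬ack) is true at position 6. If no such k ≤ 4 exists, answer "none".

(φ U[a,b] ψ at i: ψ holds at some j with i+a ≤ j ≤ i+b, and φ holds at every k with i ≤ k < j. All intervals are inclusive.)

1

Need earliest j ≥ 6 with (¬grant ∧ ¬ack), and req at every k in [6,j-1].
  j=6: rhs fails.
  j=7: rhs holds; lhs holds on [6,6]. k = 1.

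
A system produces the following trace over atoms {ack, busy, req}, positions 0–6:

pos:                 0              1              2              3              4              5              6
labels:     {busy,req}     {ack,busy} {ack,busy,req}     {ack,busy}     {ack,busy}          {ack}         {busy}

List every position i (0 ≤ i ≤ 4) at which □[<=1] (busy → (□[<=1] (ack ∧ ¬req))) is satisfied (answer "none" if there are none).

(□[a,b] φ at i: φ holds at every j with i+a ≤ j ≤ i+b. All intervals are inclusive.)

Evaluate at each i in [0,4]:
  i=0: ✗ (fails at j=0)
  i=1: ✗ (fails at j=1)
  i=2: ✗ (fails at j=2)
  i=3: ✓ (all of [3,4])
  i=4: ✓ (all of [4,5])

3, 4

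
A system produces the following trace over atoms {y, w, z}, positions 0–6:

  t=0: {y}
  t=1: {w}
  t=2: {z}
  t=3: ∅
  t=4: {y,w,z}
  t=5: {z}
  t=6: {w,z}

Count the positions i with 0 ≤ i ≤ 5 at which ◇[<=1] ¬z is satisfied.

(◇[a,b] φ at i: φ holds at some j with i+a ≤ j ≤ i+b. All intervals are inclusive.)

4

Evaluate at each i in [0,5]:
  i=0: ✓ (witness j=0)
  i=1: ✓ (witness j=1)
  i=2: ✓ (witness j=3)
  i=3: ✓ (witness j=3)
  i=4: ✗ (none in [4,5])
  i=5: ✗ (none in [5,6])
Positions where it holds: {0, 1, 2, 3} → 4.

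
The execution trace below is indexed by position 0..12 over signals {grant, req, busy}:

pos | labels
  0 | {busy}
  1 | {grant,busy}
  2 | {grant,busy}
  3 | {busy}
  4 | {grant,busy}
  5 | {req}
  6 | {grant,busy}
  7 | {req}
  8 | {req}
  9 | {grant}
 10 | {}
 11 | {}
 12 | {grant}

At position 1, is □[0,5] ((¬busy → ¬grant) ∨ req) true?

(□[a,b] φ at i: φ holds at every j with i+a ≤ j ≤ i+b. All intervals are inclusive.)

True

Check ((¬busy → ¬grant) ∨ req) at every j in [1,6]:
  j=1: true
  j=2: true
  j=3: true
  j=4: true
  j=5: true
  j=6: true
All positions satisfy it → formula holds.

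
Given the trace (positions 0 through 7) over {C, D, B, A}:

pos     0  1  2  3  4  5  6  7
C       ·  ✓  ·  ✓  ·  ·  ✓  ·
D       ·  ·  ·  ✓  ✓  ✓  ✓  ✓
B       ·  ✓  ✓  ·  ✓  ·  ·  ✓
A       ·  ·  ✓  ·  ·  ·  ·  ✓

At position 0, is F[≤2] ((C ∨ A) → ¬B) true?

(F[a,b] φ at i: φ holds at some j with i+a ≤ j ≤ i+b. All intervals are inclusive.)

True

Check ((C ∨ A) → ¬B) at each j in [0,2]:
  j=0: true
  j=1: false
  j=2: false
Found at j=0 → formula holds.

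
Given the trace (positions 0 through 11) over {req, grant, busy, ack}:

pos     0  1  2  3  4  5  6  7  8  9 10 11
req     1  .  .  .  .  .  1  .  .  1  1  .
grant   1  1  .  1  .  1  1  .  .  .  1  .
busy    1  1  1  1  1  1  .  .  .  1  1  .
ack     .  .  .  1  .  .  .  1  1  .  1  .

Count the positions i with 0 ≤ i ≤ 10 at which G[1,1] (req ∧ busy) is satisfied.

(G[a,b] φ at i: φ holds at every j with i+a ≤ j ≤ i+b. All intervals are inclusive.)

2

Evaluate at each i in [0,10]:
  i=0: ✗ (fails at j=1)
  i=1: ✗ (fails at j=2)
  i=2: ✗ (fails at j=3)
  i=3: ✗ (fails at j=4)
  i=4: ✗ (fails at j=5)
  i=5: ✗ (fails at j=6)
  i=6: ✗ (fails at j=7)
  i=7: ✗ (fails at j=8)
  i=8: ✓ (all of [9,9])
  i=9: ✓ (all of [10,10])
  i=10: ✗ (fails at j=11)
Positions where it holds: {8, 9} → 2.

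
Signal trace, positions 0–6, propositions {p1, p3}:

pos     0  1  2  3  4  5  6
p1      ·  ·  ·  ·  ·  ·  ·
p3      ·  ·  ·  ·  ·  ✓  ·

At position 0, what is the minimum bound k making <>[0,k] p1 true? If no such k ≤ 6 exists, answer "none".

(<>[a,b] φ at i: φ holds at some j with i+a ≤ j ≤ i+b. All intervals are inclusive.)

Scan j = 0,1,… for p1:
  j=0: fails
  j=1: fails
  j=2: fails
  j=3: fails
  j=4: fails
  j=5: fails
  j=6: fails
No j in [0,6] satisfies it → none.

none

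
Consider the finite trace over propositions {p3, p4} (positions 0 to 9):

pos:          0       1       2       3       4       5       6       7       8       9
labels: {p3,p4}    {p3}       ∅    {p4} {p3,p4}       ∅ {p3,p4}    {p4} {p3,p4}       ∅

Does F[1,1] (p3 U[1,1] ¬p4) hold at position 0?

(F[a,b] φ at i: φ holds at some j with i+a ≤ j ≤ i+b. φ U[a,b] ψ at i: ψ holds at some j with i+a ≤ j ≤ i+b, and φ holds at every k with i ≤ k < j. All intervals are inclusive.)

Check (p3 U[1,1] ¬p4) at each j in [1,1]:
  j=1: holds
Found at j=1 → formula holds.

True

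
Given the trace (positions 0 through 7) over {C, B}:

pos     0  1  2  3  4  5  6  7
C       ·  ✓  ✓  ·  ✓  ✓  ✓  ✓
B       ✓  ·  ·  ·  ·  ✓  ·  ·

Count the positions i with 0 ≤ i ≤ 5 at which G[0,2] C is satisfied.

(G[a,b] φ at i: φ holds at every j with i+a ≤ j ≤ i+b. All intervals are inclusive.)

Evaluate at each i in [0,5]:
  i=0: ✗ (fails at j=0)
  i=1: ✗ (fails at j=3)
  i=2: ✗ (fails at j=3)
  i=3: ✗ (fails at j=3)
  i=4: ✓ (all of [4,6])
  i=5: ✓ (all of [5,7])
Positions where it holds: {4, 5} → 2.

2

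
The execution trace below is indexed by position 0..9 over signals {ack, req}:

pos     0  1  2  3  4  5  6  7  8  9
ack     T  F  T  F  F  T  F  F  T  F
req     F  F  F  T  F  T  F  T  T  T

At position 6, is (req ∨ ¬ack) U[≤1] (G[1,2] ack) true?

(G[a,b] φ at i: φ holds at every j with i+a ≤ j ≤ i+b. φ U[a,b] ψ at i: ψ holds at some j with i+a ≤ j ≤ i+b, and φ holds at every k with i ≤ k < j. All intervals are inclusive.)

Need some j in [6,7] with G[1,2] ack, and (req ∨ ¬ack) at every k in [6,j-1].
  j=6: G[1,2] ack — fails at 7.
  j=7: G[1,2] ack — fails at 9.
No j in the window works → until fails.

Does not hold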